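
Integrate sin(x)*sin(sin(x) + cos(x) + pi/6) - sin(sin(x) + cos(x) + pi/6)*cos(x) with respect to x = cos(sqrt(2)*sin(x + pi/4) + pi/6) + C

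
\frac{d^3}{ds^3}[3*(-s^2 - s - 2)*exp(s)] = -3*s^2*exp(s) - 21*s*exp(s) - 33*exp(s)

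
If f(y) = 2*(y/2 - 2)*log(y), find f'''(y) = (-y - 8)/y^3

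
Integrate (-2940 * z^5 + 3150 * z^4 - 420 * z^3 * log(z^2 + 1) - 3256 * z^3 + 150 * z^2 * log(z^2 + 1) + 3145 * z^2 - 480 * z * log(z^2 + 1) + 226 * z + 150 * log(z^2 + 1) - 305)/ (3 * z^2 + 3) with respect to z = 7*z^2/3 - 5*z/3 - 5*(7*z^2 - 5*z + log(z^2 + 1) - 2)^2 + log(z^2 + 1)/3 + C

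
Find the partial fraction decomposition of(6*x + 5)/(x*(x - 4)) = 29/(4*(x - 4)) - 5/(4*x)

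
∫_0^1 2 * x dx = 1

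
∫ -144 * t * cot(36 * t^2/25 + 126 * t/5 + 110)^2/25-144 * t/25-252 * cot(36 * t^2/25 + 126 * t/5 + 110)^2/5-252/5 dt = 2*cot(36*t^2/25 + 126*t/5 + 110) + C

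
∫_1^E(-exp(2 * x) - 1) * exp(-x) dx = -exp(E) - exp(-1) + exp(-E) + E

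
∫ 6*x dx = 3*x^2 + C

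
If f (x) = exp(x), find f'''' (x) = exp(x)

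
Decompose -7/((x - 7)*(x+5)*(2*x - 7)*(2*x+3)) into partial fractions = -2/(85*(2*x + 3)) + 2/(85*(2*x - 7)) + 1/(204*(x + 5)) - 1/(204*(x - 7))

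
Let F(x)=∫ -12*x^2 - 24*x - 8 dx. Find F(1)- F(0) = -24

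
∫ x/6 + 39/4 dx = x^2/12 + 39*x/4 + C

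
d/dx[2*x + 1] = 2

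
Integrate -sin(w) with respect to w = cos(w) + C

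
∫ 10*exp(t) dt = 10*exp(t) + C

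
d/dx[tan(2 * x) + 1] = 2/cos(2*x)^2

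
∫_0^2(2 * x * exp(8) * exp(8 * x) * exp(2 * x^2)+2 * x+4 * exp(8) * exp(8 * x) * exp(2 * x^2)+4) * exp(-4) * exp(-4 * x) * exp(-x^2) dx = -exp(4) - exp(-16) + exp(-4) + exp(16)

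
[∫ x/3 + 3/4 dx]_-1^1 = 3/2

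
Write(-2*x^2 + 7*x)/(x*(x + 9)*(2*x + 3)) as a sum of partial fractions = 4/(3*(2*x + 3)) - 5/(3*(x + 9))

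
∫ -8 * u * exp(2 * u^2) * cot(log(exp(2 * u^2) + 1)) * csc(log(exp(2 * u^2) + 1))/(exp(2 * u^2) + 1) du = 2*csc(log(exp(2*u^2) + 1)) + C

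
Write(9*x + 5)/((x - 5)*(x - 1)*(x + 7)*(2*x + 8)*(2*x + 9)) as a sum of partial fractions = 284/(1045*(2*x + 9)) - 29/(1440*(x + 7)) - 31/(270*(x + 4)) - 7/(1760*(x - 1)) + 25/(8208*(x - 5))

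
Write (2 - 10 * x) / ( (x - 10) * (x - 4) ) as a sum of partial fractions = 19/(3*(x - 4)) - 49/(3*(x - 10))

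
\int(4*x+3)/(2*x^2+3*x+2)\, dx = log(4*x^2 + 6*x + 4) + C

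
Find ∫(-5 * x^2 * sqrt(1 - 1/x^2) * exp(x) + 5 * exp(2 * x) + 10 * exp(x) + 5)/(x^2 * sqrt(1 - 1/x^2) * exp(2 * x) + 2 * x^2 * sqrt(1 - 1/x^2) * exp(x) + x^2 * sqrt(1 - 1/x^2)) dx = (-(exp(x) + 1)*(20*acsc(x) + 12 + 5*pi) - 20*exp(x))/(4*(exp(x) + 1)) + C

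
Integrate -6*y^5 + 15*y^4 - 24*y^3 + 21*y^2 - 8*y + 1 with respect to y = -y^6 + 3*y^5 - 6*y^4 + 7*y^3 - 4*y^2 + y + C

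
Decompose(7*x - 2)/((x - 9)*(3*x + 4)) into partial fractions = 34/(31*(3*x + 4)) + 61/(31*(x - 9))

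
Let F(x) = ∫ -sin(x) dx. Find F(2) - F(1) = -cos(1) + cos(2)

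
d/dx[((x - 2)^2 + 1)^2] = 4*x^3 - 24*x^2 + 52*x - 40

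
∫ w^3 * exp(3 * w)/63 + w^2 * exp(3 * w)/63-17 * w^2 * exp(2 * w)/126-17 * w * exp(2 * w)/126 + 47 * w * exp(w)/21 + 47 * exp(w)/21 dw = 2*w*exp(w) + (w*exp(w) - 6)^3/189 + (w*exp(w) - 6)^2/36 + C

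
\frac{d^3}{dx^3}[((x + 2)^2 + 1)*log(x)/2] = (x^2 - 2*x + 5)/x^3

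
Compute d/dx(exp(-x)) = -exp(-x)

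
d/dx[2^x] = 2^x*log(2)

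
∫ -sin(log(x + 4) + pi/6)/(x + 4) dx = cos(log(x + 4) + pi/6) + C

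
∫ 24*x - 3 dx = 12*x^2 - 3*x + C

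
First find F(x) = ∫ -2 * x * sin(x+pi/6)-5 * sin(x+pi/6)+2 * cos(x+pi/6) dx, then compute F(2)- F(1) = 9*cos(pi/6 + 2) - 7*cos(pi/6 + 1)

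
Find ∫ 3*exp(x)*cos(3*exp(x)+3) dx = sin(3*exp(x) + 3) + C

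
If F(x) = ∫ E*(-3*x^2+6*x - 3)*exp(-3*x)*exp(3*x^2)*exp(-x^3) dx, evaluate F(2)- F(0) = -E + exp(-1)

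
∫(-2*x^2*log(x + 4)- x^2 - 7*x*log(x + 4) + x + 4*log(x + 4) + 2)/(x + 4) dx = (-x^2 + x + 2)*log(x + 4) + C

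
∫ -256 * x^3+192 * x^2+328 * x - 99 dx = -64*x^4 + 64*x^3 + 164*x^2 - 99*x + C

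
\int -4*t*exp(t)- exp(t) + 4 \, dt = (1 - exp(t))*(4*t - 3) + C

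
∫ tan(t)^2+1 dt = tan(t) + C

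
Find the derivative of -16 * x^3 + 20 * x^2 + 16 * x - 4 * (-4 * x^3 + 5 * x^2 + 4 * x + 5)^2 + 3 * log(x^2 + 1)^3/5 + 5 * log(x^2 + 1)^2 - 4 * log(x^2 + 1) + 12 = (-1920*x^7 + 4000*x^6 - 1360*x^5 + 3760*x^4 - 1880*x^3 - 960*x^2 + 18*x*log(x^2 + 1)^2 + 100*x*log(x^2 + 1) - 2480*x - 720)/(5*x^2 + 5)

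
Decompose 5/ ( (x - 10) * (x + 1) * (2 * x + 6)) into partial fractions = 5/(52*(x + 3)) - 5/(44*(x + 1)) + 5/(286*(x - 10))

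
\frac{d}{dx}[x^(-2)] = -2/x^3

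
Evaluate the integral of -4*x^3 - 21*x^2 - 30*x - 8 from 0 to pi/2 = (pi/2 + 2)^2*(-3*pi/2 - pi^2/4 + 1) - 4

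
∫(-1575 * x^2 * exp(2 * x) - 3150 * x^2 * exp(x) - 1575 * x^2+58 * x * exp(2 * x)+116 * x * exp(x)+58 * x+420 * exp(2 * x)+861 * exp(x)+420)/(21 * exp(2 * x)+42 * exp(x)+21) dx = ((exp(x) + 1)*(-525*x^3 + 29*x^2 + 420*x + 399)/21 + exp(x))/(exp(x) + 1) + C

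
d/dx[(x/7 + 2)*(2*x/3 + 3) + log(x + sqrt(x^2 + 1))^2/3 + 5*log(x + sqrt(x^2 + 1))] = (4*x^3 + 4*x^2*sqrt(x^2 + 1) + 37*x^2 + 37*x*sqrt(x^2 + 1) + 14*x*log(x + sqrt(x^2 + 1)) + 109*x + 14*sqrt(x^2 + 1)*log(x + sqrt(x^2 + 1)) + 105*sqrt(x^2 + 1) + 37)/(21*x^2 + 21*x*sqrt(x^2 + 1) + 21)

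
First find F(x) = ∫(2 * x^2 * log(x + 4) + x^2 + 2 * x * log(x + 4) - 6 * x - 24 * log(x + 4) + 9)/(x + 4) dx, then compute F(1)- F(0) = -9*log(4) + 4*log(5)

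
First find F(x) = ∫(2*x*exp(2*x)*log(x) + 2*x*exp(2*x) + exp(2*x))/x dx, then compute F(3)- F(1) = -exp(2) + (1 + log(3))*exp(6)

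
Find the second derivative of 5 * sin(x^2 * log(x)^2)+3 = -20*x^2*log(x)^4*sin(x^2*log(x)^2) - 40*x^2*log(x)^3*sin(x^2*log(x)^2) - 20*x^2*log(x)^2*sin(x^2*log(x)^2) + 10*log(x)^2*cos(x^2*log(x)^2) + 30*log(x)*cos(x^2*log(x)^2) + 10*cos(x^2*log(x)^2)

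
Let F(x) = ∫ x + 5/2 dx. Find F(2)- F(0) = 7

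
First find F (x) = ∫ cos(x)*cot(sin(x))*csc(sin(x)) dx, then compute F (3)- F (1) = -csc(sin(3)) + csc(sin(1))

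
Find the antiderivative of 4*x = 2*x^2 + C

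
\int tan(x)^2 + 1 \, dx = tan(x) + C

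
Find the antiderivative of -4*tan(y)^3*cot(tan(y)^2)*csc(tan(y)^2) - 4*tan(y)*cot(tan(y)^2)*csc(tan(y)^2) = 2*csc(tan(y)^2) + C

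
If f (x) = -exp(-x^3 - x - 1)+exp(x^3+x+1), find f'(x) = (3*x^2*exp(2*x^3 + 2*x + 2) + 3*x^2 + exp(2*x^3 + 2*x + 2) + 1)*exp(-x^3 - x - 1)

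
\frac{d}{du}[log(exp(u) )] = 1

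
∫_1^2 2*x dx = 3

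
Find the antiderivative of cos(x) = sin(x) + C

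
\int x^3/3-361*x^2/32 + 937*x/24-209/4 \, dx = x^4/12 - 361*x^3/96 + 937*x^2/48 - 209*x/4 + C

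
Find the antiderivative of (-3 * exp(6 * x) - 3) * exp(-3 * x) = -2*sinh(3*x) + C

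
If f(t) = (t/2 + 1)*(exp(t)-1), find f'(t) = t*exp(t)/2 + 3*exp(t)/2 - 1/2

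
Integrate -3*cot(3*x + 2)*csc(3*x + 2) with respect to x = csc(3*x + 2) + C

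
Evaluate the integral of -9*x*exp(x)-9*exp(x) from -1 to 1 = -9*E - 9*exp(-1)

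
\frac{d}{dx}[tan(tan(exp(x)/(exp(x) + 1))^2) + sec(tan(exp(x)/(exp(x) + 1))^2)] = 2*(1 - sin(1 - 1/cos(exp(x)/(exp(x) + 1))^2))*exp(x)*sin(exp(x)/(exp(x) + 1))/((exp(2*x) + 2*exp(x) + 1)*cos(exp(x)/(exp(x) + 1))^3*cos(1 - 1/cos(exp(x)/(exp(x) + 1))^2)^2)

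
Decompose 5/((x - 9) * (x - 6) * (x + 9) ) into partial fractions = 1/(54*(x + 9)) - 1/(9*(x - 6)) + 5/(54*(x - 9))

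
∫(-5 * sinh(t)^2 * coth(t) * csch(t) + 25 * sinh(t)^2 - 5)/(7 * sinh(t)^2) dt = 25*t/7 + 5/(7*tanh(t)) + 5/(7*sinh(t)) + C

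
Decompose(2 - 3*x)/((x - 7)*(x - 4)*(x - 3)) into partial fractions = -7/(4*(x - 3)) + 10/(3*(x - 4)) - 19/(12*(x - 7))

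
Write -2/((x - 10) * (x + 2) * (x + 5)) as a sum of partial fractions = -2/(45*(x + 5)) + 1/(18*(x + 2)) - 1/(90*(x - 10))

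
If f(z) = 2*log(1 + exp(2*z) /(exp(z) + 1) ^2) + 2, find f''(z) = (-8*exp(5*z) + 12*exp(3*z) + 8*exp(2*z))/(4*exp(6*z) + 16*exp(5*z) + 28*exp(4*z) + 28*exp(3*z) + 17*exp(2*z) + 6*exp(z) + 1)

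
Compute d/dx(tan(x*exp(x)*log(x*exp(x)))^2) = 2*(x^2 + x*log(x) + 2*x + log(x) + 1)*exp(x)*sin(x*(x + log(x))*exp(x))/cos(x*(x + log(x))*exp(x))^3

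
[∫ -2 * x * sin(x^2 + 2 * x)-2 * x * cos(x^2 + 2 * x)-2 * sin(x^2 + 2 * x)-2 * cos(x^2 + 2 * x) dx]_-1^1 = cos(3) - sin(1) - cos(1) - sin(3)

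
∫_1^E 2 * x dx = -1 + exp(2)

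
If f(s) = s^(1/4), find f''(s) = -3/(16*s^(7/4))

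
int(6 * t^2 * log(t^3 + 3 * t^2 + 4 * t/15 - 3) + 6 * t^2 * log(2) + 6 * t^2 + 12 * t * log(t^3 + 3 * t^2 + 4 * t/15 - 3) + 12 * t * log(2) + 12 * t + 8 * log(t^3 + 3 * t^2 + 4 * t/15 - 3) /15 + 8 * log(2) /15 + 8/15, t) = 2*(15*t^3 + 45*t^2 + 4*t - 45)*log(2*t^3 + 6*t^2 + 8*t/15 - 6)/15 + C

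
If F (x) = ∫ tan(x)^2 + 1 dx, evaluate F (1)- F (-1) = 2*tan(1)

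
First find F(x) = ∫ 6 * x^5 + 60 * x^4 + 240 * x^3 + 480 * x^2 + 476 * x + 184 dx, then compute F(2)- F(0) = 4008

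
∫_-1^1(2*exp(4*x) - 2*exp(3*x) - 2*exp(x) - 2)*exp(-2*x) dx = -(-E - 1 + exp(-1))^2 + (-1 - exp(-1) + E)^2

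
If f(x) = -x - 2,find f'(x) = -1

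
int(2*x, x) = x^2 + C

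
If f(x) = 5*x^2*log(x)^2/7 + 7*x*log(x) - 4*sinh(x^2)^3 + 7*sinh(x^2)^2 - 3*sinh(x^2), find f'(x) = 10*x*log(x)^2/7 + 10*x*log(x)/7 + 14*x*sinh(2*x^2) - 6*x*cosh(3*x^2) + 7*log(x) + 7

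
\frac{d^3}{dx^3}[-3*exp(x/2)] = -3*exp(x/2)/8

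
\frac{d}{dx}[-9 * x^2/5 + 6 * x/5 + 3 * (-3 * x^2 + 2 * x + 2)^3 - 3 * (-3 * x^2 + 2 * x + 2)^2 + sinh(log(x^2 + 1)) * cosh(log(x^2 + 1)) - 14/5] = (-2430*x^7 + 4050*x^6 - 1890*x^5 + 1710*x^4 + 402*x^3 - 2094*x^2 + 20*x*sinh(log(x^2 + 1))^2 - 128*x + 246)/(5*x^2 + 5)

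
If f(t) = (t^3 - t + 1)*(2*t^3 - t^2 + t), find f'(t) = 12*t^5 - 5*t^4 - 4*t^3 + 9*t^2 - 4*t + 1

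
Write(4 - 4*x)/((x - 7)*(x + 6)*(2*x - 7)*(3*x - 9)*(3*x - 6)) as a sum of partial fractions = 160/(3591*(2*x - 7)) + 7/(40014*(x + 6)) + 1/(270*(x - 2)) - 2/(81*(x - 3)) - 2/(1365*(x - 7))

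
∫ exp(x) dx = exp(x) + C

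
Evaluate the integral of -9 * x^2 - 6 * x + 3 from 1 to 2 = -27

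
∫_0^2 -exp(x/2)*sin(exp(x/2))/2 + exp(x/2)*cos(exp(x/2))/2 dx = cos(E) - sin(1) - cos(1) + sin(E)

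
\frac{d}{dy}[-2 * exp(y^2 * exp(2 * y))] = -4*y^2*exp(y^2*exp(2*y) + 2*y) - 4*y*exp(y^2*exp(2*y) + 2*y)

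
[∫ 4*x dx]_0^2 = 8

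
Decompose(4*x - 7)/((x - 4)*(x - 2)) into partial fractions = -1/(2*(x - 2)) + 9/(2*(x - 4))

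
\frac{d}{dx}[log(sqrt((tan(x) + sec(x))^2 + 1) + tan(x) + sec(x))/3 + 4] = (sqrt(2)*sqrt((sin(x) + 1)/cos(x)^2) + sin(x)/cos(x) + 1/cos(x))/(3*(sqrt(2)*sqrt((sin(x) + 1)/cos(x)^2)*cos(x) + 2))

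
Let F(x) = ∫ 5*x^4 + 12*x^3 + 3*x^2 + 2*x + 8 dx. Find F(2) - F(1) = 94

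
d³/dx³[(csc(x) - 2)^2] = 4*(-1 + 2/sin(x) + 6/sin(x)^2 - 6/sin(x)^3)*cos(x)/sin(x)^2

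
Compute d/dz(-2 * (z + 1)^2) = -4*z - 4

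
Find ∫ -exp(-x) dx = exp(-x) + C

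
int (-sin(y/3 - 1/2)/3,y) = cos(y/3 - 1/2) + C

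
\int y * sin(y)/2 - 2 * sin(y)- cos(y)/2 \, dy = (2 - y/2)*cos(y) + C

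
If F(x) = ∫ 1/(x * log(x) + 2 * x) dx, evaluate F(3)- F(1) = log(log(3)/2 + 1)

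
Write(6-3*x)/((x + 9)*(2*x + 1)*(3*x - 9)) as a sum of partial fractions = -10/(119*(2*x + 1)) + 11/(204*(x + 9)) - 1/(84*(x - 3))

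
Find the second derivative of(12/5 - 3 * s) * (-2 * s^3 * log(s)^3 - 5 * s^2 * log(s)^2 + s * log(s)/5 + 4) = (1800*s^3*log(s)^3 + 3150*s^3*log(s)^2 + 900*s^3*log(s) - 720*s^2*log(s)^3 + 450*s^2*log(s)^2 + 3030*s^2*log(s) + 750*s^2 - 600*s*log(s)^2 - 1830*s*log(s) - 645*s + 12)/(25*s)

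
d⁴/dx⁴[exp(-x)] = exp(-x)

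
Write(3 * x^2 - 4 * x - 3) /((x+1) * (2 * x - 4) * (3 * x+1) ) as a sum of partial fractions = 3/(7*(3*x + 1)) + 1/(3*(x + 1)) + 1/(42*(x - 2))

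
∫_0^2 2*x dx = 4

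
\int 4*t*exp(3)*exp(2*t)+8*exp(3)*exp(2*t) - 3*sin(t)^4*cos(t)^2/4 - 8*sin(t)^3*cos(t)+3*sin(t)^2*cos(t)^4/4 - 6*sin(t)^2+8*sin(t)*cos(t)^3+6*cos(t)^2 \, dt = (2*t + 3)*exp(2*t + 3) + sin(t)^3*cos(t)^3/4 + 3*sin(2*t) - cos(4*t)/2 + C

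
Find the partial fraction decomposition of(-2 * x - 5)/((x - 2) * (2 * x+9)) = -8/(13*(2*x + 9)) - 9/(13*(x - 2))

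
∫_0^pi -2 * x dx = -pi^2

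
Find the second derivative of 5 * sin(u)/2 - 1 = -5*sin(u)/2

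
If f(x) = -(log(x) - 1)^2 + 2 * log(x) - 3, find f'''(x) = (14 - 4*log(x))/x^3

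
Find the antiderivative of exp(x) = exp(x) + C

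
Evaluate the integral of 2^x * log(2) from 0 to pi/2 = -1 + 2^(pi/2)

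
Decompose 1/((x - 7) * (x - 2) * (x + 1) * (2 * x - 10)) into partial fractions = -1/(288*(x + 1)) + 1/(90*(x - 2)) - 1/(72*(x - 5)) + 1/(160*(x - 7))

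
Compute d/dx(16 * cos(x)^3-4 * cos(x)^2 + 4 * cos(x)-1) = 4*(12*sin(x)^2 + 2*cos(x) - 13)*sin(x)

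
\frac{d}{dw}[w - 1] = 1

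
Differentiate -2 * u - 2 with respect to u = -2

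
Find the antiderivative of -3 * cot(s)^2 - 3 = 3*cot(s) + C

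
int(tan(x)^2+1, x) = tan(x) + C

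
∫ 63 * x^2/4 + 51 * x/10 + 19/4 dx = 21*x^3/4 + 51*x^2/20 + 19*x/4 + C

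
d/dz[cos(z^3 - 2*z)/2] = (1 - 3*z^2/2)*sin(z*(z^2 - 2))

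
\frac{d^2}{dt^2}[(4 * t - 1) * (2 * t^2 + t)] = 48*t + 4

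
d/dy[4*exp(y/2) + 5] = 2*exp(y/2)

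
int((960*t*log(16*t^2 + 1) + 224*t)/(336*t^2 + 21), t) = (15*log(16*t^2 + 1) + 7)*log(16*t^2 + 1)/21 + C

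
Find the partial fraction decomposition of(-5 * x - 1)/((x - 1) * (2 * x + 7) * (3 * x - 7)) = -57/(70*(3*x - 7)) + 22/(105*(2*x + 7)) + 1/(6*(x - 1))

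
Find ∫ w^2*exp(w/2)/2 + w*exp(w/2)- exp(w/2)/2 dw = ((w - 1)^2 + 2)*exp(w/2) + C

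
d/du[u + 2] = 1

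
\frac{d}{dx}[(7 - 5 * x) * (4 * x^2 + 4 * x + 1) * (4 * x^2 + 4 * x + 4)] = -400*x^4 - 192*x^3 + 132*x^2 + 304*x + 120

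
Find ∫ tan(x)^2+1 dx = tan(x) + C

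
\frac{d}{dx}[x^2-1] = 2*x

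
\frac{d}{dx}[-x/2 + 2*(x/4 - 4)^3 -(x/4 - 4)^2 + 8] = 3*x^2/32 - 25*x/8 + 51/2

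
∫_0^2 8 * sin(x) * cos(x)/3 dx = 4*sin(2)^2/3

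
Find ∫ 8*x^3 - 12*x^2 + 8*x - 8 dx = 2*x^4 - 4*x^3 + 4*x^2 - 8*x + C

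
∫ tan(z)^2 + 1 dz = tan(z) + C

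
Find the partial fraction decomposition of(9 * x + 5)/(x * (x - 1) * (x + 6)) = -7/(6*(x + 6)) + 2/(x - 1) - 5/(6*x)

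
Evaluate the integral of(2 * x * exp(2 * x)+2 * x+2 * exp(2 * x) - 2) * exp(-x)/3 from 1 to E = -2*E/3 + 2*exp(-1)/3 + 2*E*(-exp(-E) + exp(E))/3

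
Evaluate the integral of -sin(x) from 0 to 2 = -1 + cos(2)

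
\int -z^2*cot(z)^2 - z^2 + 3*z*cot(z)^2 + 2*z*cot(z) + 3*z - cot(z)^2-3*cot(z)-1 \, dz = (z^2 - 3*z + 1)*cot(z) + C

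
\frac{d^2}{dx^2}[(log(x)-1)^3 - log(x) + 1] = (-3*log(x)^2 + 12*log(x) - 8)/x^2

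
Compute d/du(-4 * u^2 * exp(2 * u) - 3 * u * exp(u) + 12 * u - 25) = -8*u^2*exp(2*u) - 8*u*exp(2*u) - 3*u*exp(u) - 3*exp(u) + 12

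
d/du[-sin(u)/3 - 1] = -cos(u)/3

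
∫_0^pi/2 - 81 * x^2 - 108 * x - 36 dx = (-3*pi/2 - 2)^3 + 8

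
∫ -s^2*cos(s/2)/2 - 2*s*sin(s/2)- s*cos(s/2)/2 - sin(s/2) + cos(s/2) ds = (-s^2 - s + 2)*sin(s/2) + C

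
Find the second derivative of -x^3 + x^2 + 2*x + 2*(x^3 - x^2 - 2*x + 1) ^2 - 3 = 60*x^4 - 80*x^3 - 72*x^2 + 66*x + 10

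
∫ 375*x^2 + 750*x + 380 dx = 125*x^3 + 375*x^2 + 380*x + C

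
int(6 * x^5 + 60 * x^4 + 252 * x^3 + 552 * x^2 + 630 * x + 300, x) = x^6 + 12*x^5 + 63*x^4 + 184*x^3 + 315*x^2 + 300*x + C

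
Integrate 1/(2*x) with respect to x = log(x)/2 + C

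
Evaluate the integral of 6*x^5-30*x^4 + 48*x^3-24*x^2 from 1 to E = 1 + (-1 + (-1 + E)^2)^3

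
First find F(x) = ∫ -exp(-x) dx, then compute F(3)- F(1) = -exp(-1) + exp(-3)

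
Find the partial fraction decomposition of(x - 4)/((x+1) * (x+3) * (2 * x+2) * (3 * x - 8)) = -18/(2057*(3*x - 8)) + 7/(136*(x + 3)) - 47/(968*(x + 1)) + 5/(44*(x + 1)^2)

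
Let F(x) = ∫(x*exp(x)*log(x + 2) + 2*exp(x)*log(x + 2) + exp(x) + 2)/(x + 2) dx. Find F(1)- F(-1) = (2 + E)*log(3)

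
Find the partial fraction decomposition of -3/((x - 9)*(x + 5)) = 3/(14*(x + 5)) - 3/(14*(x - 9))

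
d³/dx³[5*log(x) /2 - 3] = 5/x^3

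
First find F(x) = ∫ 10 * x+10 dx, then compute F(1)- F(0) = 15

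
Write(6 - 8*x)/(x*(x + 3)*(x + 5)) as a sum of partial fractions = 23/(5*(x + 5)) - 5/(x + 3) + 2/(5*x)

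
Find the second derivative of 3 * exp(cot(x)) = 3*(1 + tan(x)^(-2))*(tan(x) + 1)^2*exp(1/tan(x))/tan(x)^2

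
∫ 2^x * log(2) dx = 2^x + C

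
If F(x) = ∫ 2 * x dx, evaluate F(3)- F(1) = 8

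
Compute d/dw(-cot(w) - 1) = sin(w)^(-2)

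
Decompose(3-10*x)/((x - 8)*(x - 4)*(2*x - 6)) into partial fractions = -27/(10*(x - 3)) + 37/(8*(x - 4)) - 77/(40*(x - 8))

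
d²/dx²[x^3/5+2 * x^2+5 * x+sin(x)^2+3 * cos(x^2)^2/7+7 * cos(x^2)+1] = -28*x^2*cos(x^2) - 24*x^2*cos(2*x^2)/7 + 6*x/5 - 14*sin(x^2) - 6*sin(2*x^2)/7 + 2*cos(2*x) + 4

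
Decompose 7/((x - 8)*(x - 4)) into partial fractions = -7/(4*(x - 4)) + 7/(4*(x - 8))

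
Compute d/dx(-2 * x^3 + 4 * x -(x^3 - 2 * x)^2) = -6*x^5 + 16*x^3 - 6*x^2 - 8*x + 4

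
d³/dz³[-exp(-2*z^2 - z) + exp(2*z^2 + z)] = (64*z^3*exp(4*z^2 + 2*z) + 64*z^3 + 48*z^2*exp(4*z^2 + 2*z) + 48*z^2 + 60*z*exp(4*z^2 + 2*z) - 36*z + 13*exp(4*z^2 + 2*z) - 11)*exp(-2*z^2 - z)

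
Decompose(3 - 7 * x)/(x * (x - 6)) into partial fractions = -13/(2*(x - 6)) - 1/(2*x)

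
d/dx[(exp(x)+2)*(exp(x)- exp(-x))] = (2*exp(3*x) + 2*exp(2*x) + 2)*exp(-x)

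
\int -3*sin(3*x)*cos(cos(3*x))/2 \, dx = sin(cos(3*x))/2 + C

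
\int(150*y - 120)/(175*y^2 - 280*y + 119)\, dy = 3*log((5*y - 4)^2 + 1)/7 + C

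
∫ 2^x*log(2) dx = 2^x + C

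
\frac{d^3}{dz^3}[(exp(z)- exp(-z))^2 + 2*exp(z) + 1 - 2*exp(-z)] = (8*exp(4*z) + 2*exp(3*z) + 2*exp(z) - 8)*exp(-2*z)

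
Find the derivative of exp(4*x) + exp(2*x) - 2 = 4*exp(4*x) + 2*exp(2*x)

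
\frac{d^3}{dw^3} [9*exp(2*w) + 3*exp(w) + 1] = 72*exp(2*w) + 3*exp(w)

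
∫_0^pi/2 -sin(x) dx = -1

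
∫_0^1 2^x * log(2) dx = 1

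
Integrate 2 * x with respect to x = x^2 + C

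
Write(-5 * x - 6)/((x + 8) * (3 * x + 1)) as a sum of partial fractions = -13/(23*(3*x + 1)) - 34/(23*(x + 8))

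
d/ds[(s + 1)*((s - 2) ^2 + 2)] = 3*s^2 - 6*s + 2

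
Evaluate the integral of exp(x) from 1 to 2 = -E + exp(2)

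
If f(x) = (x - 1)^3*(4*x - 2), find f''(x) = 48*x^2 - 84*x + 36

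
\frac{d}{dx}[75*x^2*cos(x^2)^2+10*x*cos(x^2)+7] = -150*x^3*sin(2*x^2) - 20*x^2*sin(x^2) + 150*x*cos(x^2)^2 + 10*cos(x^2)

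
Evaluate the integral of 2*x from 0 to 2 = 4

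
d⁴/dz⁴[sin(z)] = sin(z)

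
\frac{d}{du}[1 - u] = -1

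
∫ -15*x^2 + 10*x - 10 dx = -5*x^3 + 5*x^2 - 10*x + C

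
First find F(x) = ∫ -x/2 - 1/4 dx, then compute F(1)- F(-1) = -1/2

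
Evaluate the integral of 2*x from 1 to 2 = 3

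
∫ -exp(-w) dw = exp(-w) + C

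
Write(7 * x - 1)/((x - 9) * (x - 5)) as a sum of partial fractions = -17/(2*(x - 5)) + 31/(2*(x - 9))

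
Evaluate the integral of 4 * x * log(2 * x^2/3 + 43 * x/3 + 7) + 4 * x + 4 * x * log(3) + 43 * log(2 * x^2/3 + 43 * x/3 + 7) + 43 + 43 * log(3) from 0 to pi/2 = -21*log(21) + (3 + 3*pi)*(pi/6 + 7)*log((3 + 3*pi)*(pi/6 + 7))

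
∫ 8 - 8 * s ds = -4*s^2 + 8*s + C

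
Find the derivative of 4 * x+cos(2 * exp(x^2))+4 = -4*x*exp(x^2)*sin(2*exp(x^2)) + 4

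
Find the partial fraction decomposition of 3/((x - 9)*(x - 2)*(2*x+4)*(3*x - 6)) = -1/(352*(x + 2)) + 3/(1568*(x - 2)) - 1/(56*(x - 2)^2) + 1/(1078*(x - 9))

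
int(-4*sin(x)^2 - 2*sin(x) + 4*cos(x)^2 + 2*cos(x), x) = 2*sin(2*x) + 2*sqrt(2)*sin(x + pi/4) + C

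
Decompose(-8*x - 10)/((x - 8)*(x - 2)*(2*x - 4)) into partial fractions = 37/(36*(x - 2)) + 13/(6*(x - 2)^2) - 37/(36*(x - 8))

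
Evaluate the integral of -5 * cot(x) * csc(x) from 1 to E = -5*csc(1) + 5*csc(E)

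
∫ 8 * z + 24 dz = 4*z^2 + 24*z + C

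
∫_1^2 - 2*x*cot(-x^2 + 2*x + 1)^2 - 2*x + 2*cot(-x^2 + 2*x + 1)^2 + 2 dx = -cot(1) + cot(2)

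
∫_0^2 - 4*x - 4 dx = -16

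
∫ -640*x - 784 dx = -320*x^2 - 784*x + C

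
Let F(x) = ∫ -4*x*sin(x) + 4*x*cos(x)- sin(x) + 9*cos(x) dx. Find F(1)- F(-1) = 8*cos(1) + 10*sin(1)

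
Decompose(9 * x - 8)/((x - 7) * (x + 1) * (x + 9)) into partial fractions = -89/(128*(x + 9)) + 17/(64*(x + 1)) + 55/(128*(x - 7))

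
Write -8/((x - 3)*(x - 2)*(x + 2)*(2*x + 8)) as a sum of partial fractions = 1/(21*(x + 4)) - 1/(10*(x + 2)) + 1/(6*(x - 2)) - 4/(35*(x - 3))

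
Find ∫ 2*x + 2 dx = x^2 + 2*x + C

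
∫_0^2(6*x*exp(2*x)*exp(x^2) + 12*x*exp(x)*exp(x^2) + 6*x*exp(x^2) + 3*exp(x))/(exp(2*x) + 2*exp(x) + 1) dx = -9/2 + 3*exp(2)/(1 + exp(2)) + 3*exp(4)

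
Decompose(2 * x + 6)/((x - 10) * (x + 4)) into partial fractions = 1/(7*(x + 4)) + 13/(7*(x - 10))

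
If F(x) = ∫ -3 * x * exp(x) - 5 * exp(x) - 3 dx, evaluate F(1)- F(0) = -5*E - 1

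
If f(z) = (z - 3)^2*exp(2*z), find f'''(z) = 8*z^2*exp(2*z) - 24*z*exp(2*z) + 12*exp(2*z)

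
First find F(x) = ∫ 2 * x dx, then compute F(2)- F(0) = 4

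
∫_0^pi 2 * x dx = pi^2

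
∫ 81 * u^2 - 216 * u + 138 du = 27*u^3 - 108*u^2 + 138*u + C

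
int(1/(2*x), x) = log(x)/2 + C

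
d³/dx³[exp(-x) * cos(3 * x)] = (18*sin(3*x) + 26*cos(3*x))*exp(-x)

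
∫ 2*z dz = z^2 + C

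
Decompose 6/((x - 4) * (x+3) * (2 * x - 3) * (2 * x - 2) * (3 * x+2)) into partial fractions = -243/(6370*(3*x + 2)) - 16/(195*(2*x - 3)) + 1/(588*(x + 3)) + 1/(20*(x - 1)) + 1/(490*(x - 4))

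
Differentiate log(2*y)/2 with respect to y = 1/(2*y)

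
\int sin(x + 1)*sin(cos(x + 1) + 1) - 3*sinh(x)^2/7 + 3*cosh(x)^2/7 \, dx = 3*x/7 + cos(cos(x + 1) + 1) + C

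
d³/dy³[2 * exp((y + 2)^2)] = 16*y^3*exp(y^2 + 4*y + 4) + 96*y^2*exp(y^2 + 4*y + 4) + 216*y*exp(y^2 + 4*y + 4) + 176*exp(y^2 + 4*y + 4)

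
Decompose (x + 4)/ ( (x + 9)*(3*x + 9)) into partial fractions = 5/(18*(x + 9)) + 1/(18*(x + 3))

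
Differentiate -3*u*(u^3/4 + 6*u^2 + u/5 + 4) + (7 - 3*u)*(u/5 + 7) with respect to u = -3*u^3 - 54*u^2 - 12*u/5 - 158/5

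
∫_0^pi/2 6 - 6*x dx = -9 + (3 - pi/2)*(3 + 3*pi/2)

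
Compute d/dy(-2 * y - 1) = -2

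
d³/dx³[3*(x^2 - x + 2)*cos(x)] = 3*x^2*sin(x) - 3*x*sin(x) - 18*x*cos(x) - 12*sin(x) + 9*cos(x)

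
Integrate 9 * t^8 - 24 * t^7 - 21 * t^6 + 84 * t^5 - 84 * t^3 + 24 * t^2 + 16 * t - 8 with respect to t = t^9 - 3*t^8 - 3*t^7 + 14*t^6 - 21*t^4 + 8*t^3 + 8*t^2 - 8*t + C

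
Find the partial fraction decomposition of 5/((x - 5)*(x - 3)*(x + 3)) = 5/(48*(x + 3)) - 5/(12*(x - 3)) + 5/(16*(x - 5))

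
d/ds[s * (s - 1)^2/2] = 3*s^2/2 - 2*s + 1/2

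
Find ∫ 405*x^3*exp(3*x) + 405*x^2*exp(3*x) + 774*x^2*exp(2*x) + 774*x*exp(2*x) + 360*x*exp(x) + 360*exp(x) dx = -9*x*exp(x) + 135*(x*exp(x) + 1)^3 - 18*(x*exp(x) + 1)^2 + C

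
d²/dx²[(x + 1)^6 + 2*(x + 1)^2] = 30*x^4 + 120*x^3 + 180*x^2 + 120*x + 34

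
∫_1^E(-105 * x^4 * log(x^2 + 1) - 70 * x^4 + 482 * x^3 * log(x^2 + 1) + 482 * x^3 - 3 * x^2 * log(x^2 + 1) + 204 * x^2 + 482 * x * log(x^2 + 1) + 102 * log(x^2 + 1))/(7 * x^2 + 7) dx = -44*log(2) + (2 + 5*E)*(-exp(2) + 51*E/7)*log(1 + exp(2))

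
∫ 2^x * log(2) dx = 2^x + C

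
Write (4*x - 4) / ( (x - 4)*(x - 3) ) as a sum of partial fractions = -8/(x - 3) + 12/(x - 4)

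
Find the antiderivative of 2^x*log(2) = 2^x + C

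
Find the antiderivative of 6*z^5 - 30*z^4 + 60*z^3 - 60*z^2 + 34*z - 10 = z^6 - 6*z^5 + 15*z^4 - 20*z^3 + 17*z^2 - 10*z + C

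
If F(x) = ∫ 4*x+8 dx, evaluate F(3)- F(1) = 32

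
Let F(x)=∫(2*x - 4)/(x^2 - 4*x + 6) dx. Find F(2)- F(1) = -log(3) + log(2)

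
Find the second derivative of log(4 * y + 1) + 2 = -16/(16*y^2 + 8*y + 1)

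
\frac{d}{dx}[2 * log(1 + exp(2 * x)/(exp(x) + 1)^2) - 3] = 4*exp(2*x)/(2*exp(3*x) + 4*exp(2*x) + 3*exp(x) + 1)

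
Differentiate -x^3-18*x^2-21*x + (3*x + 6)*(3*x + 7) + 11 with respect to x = -3*x^2 - 18*x + 18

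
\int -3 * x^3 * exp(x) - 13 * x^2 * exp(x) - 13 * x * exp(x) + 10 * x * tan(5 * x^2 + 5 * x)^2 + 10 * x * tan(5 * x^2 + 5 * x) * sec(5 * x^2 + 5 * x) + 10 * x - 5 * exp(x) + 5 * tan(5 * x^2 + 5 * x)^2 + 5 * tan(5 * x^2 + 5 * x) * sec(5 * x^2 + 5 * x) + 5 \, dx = -x*(3*x^2 + 4*x + 5)*exp(x) + tan(5*x*(x + 1)) + sec(5*x*(x + 1)) + C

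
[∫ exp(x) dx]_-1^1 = E - exp(-1)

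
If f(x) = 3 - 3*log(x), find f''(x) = 3/x^2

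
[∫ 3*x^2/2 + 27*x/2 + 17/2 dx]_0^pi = 6 + (pi/4 + 3)*(-2 + 3*pi + 2*pi^2)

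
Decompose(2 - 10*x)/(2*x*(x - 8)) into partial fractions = -39/(8*(x - 8)) - 1/(8*x)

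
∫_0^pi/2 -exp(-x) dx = -1 + exp(-pi/2)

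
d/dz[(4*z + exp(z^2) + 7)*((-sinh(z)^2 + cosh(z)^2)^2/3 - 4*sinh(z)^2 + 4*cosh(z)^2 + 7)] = 68*z*exp(z^2)/3 + 136/3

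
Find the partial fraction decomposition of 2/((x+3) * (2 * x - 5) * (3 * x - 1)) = -9/(65*(3*x - 1)) + 8/(143*(2*x - 5)) + 1/(55*(x + 3))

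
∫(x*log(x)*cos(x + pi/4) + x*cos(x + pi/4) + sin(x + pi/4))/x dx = (log(x) + 1)*sin(x + pi/4) + C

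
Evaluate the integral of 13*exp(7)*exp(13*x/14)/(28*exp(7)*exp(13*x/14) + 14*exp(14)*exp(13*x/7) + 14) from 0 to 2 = -exp(7)/(1 + exp(7)) + exp(62/7)/(1 + exp(62/7))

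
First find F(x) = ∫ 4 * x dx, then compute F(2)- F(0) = 8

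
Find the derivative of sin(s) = cos(s)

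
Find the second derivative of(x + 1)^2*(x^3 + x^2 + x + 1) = 20*x^3 + 36*x^2 + 24*x + 8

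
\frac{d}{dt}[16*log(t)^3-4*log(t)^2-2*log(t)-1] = (48*log(t)^2 - 8*log(t) - 2)/t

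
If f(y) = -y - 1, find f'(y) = -1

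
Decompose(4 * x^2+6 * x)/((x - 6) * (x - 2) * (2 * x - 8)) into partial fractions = 7/(4*(x - 2)) - 11/(x - 4) + 45/(4*(x - 6))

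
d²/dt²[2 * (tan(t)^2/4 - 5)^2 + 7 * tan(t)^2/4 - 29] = 5*tan(t)^6/2 - 31*tan(t)^4/2 - 49*tan(t)^2/2 - 13/2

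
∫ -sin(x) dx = cos(x) + C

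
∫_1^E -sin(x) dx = cos(E) - cos(1)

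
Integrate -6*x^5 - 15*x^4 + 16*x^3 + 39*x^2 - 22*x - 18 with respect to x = -x^6 - 3*x^5 + 4*x^4 + 13*x^3 - 11*x^2 - 18*x + C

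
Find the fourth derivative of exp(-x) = exp(-x)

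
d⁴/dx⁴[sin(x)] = sin(x)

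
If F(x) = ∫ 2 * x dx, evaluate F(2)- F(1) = 3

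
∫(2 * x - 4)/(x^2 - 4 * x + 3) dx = log((x - 2)^2 - 1) + C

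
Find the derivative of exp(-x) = -exp(-x)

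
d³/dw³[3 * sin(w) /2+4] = -3*cos(w)/2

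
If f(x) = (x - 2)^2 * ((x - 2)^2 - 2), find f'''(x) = 24*x - 48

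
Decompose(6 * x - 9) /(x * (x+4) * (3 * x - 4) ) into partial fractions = -9/(64*(3*x - 4)) - 33/(64*(x + 4)) + 9/(16*x)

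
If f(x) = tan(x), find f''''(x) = 24*tan(x)^5 + 40*tan(x)^3 + 16*tan(x)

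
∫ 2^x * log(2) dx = 2^x + C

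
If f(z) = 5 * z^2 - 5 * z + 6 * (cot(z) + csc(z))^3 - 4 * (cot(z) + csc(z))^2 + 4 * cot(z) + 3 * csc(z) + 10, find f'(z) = 10*z - 5 - 8/sin(z) + 15*cos(z)/sin(z)^2 + 50/sin(z)^2 + 16*cos(z)/sin(z)^3 + 16/sin(z)^3 - 72*cos(z)/sin(z)^4 - 72/sin(z)^4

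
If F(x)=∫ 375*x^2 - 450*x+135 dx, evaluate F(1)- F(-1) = 520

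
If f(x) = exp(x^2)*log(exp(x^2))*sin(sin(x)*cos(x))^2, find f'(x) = x*(-x^2*cos(sin(2*x)) + x^2 - x*sin(2*x - sin(2*x))/2 + x*sin(2*x + sin(2*x))/2 - cos(sin(2*x)) + 1)*exp(x^2)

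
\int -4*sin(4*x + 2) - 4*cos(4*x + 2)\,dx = -sin(4*x + 2) + cos(4*x + 2) + C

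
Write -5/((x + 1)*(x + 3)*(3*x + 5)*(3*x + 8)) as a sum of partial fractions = -3/(3*x + 8) + 15/(8*(3*x + 5)) + 5/(8*(x + 3)) - 1/(4*(x + 1))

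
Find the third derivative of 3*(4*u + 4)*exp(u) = 12*u*exp(u) + 48*exp(u)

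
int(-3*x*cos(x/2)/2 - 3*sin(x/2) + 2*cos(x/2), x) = (4 - 3*x)*sin(x/2) + C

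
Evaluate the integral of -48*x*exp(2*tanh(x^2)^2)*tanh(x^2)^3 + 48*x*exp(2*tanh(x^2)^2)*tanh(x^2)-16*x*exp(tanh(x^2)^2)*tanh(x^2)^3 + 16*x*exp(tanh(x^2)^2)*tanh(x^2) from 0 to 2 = -10 + 4*exp(tanh(4)^2) + 6*exp(2*tanh(4)^2)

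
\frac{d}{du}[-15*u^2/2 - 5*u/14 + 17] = -15*u - 5/14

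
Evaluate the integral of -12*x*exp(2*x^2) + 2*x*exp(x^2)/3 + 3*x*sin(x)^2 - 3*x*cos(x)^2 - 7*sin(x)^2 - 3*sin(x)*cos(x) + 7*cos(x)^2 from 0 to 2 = -3*exp(8) + sin(4)/2 + 8/3 + exp(4)/3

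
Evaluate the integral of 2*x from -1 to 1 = 0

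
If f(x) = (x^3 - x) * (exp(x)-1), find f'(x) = x^3*exp(x) + 3*x^2*exp(x) - 3*x^2 - x*exp(x) - exp(x) + 1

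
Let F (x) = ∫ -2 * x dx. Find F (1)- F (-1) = 0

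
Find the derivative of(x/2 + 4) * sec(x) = x*tan(x)*sec(x)/2 + 4*tan(x)*sec(x) + sec(x)/2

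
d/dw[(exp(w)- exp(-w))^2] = (2*exp(4*w) - 2)*exp(-2*w)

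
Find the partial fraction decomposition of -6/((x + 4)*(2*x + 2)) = 1/(x + 4) - 1/(x + 1)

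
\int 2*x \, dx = x^2 + C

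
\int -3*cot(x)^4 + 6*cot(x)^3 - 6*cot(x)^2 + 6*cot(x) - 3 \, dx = (cot(x) - 1)^3 + C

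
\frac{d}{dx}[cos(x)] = -sin(x)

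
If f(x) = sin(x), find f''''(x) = sin(x)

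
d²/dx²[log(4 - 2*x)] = -1/(x^2 - 4*x + 4)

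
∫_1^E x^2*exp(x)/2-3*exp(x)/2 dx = E + (-2 + (-1 + E)^2)*exp(E)/2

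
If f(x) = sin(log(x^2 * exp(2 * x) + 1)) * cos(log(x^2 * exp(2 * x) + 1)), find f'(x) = 2*x*(x + 1)*exp(2*x)*cos(2*log(x^2*exp(2*x) + 1))/(x^2*exp(2*x) + 1)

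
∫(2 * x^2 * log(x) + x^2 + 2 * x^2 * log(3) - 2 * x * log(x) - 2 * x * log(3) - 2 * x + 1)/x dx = (x - 1)^2*log(3*x) + C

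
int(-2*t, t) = -t^2 + C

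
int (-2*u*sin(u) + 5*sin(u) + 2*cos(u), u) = (2*u - 5)*cos(u) + C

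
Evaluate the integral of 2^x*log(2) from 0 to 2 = 3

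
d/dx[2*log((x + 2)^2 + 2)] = (4*x + 8)/(x^2 + 4*x + 6)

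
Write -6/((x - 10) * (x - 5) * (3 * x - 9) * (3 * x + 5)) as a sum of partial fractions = 27/(4900*(3*x + 5)) - 1/(98*(x - 3)) + 1/(100*(x - 5)) - 2/(1225*(x - 10))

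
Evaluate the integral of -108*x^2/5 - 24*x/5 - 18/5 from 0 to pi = -36*pi^3/5 - 12*pi^2/5 - 18*pi/5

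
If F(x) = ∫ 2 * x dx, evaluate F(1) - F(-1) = 0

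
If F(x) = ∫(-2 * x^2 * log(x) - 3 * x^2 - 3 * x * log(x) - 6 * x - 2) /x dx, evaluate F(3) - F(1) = -20*log(3) - 14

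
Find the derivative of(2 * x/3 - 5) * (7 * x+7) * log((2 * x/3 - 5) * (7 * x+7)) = 28*x*log(2*x^2/3 - 13*x/3 - 5)/3 + 28*x/3 + 28*x*log(7)/3 - 91*log(2*x^2/3 - 13*x/3 - 5)/3 - 91*log(7)/3 - 91/3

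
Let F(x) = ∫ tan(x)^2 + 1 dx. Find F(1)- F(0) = tan(1)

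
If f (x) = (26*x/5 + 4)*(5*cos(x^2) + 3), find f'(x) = -52*x^2*sin(x^2) - 40*x*sin(x^2) + 26*cos(x^2) + 78/5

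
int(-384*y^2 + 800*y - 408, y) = -128*y^3 + 400*y^2 - 408*y + C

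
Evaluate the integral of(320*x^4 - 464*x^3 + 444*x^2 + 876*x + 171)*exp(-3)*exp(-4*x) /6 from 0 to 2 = -979*exp(-11)/3 + 18*exp(-3)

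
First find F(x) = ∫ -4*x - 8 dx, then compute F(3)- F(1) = -32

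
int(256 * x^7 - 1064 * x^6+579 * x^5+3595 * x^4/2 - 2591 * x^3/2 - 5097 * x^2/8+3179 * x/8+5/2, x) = 32*x^8 - 152*x^7 + 193*x^6/2 + 719*x^5/2 - 2591*x^4/8 - 1699*x^3/8 + 3179*x^2/16 + 5*x/2 + C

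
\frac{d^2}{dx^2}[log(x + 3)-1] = -1/(x^2 + 6*x + 9)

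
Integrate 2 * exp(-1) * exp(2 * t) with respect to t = exp(2*t - 1) + C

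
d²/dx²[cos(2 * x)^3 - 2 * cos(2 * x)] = 288*sin(x)^6 - 432*sin(x)^4 + 152*sin(x)^2 - 4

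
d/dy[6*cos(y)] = -6*sin(y)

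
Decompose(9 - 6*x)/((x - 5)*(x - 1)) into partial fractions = -3/(4*(x - 1)) - 21/(4*(x - 5))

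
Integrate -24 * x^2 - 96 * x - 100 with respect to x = -8*x^3 - 48*x^2 - 100*x + C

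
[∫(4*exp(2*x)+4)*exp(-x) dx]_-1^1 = -8*exp(-1) + 8*E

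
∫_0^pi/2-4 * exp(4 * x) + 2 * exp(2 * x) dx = -exp(2*pi) + exp(pi)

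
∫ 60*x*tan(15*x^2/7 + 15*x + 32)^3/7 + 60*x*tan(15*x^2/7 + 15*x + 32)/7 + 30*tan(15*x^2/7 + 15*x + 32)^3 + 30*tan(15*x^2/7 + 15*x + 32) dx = tan(15*x^2/7 + 15*x + 32)^2 + C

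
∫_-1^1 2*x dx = 0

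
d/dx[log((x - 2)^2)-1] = 2/(x - 2)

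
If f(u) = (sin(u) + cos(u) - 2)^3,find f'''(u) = -27*sqrt(2)*sin(3*u + pi/4)/2 + 48*cos(2*u) - 27*sqrt(2)*cos(u + pi/4)/2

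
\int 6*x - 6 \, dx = 3*x^2 - 6*x + C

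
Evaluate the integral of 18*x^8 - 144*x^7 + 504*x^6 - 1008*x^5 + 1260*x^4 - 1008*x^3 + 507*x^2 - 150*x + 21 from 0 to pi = 3 + (-1 + pi)^3 + 2*(-1 + pi)^9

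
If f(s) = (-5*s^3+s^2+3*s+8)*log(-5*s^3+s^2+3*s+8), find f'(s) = -15*s^2*log(-5*s^3 + s^2 + 3*s + 8) - 15*s^2 + 2*s*log(-5*s^3 + s^2 + 3*s + 8) + 2*s + 3*log(-5*s^3 + s^2 + 3*s + 8) + 3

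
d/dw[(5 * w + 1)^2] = 50*w + 10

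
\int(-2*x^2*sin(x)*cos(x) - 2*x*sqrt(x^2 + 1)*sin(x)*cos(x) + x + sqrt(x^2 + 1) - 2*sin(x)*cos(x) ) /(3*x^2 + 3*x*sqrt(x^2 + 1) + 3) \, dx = log(x + sqrt(x^2 + 1))/3 + cos(x)^2/3 + C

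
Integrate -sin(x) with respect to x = cos(x) + C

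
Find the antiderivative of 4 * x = 2*x^2 + C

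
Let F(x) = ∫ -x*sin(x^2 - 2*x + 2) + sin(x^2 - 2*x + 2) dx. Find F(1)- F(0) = -cos(2)/2 + cos(1)/2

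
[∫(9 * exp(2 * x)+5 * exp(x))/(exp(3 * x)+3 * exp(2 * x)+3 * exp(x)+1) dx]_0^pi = -(-4*exp(2*pi) + 3 + exp(pi))/(1 + exp(pi))^2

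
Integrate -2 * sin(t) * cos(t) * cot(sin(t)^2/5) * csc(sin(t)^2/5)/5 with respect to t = csc(sin(t)^2/5) + C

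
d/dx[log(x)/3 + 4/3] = 1/(3*x)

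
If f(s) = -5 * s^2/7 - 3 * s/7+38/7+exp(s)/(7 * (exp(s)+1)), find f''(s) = (-10*exp(3*s) - 31*exp(2*s) - 29*exp(s) - 10)/(7*exp(3*s) + 21*exp(2*s) + 21*exp(s) + 7)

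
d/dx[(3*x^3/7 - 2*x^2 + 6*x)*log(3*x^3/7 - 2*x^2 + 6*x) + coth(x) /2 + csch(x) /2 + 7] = 9*x^2*log(x*(3*x^2/7 - 2*x + 6))/7 + 9*x^2/7 - 4*x*log(x*(3*x^2/7 - 2*x + 6)) - 4*x + 6*log(x*(3*x^2/7 - 2*x + 6)) + 6 - cosh(x)/(2*sinh(x)^2) - 1/(2*sinh(x)^2)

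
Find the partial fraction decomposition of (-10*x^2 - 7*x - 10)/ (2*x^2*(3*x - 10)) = -13/(2*(3*x - 10)) + 1/(2*x) + 1/(2*x^2)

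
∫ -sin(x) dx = cos(x) + C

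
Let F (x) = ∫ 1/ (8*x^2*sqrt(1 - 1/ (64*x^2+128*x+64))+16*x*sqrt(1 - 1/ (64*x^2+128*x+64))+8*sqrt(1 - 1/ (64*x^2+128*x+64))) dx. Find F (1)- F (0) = -acsc(16) + acsc(8)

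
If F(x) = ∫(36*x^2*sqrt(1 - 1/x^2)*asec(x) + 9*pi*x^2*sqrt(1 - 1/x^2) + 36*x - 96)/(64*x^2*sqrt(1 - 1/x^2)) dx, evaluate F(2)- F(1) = pi/64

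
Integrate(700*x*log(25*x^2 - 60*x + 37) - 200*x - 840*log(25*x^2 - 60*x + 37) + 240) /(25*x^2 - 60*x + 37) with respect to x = (7*log((5*x - 6)^2 + 1) - 4)*log((5*x - 6)^2 + 1) + C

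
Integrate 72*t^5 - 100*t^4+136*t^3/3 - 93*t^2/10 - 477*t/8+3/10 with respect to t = 12*t^6 - 20*t^5 + 34*t^4/3 - 31*t^3/10 - 477*t^2/16 + 3*t/10 + C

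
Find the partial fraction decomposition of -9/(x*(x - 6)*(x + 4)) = -9/(40*(x + 4)) - 3/(20*(x - 6)) + 3/(8*x)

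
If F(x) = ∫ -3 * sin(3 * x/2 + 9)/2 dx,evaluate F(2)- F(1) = -cos(21/2) + cos(12)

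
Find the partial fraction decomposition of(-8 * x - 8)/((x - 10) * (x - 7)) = 64/(3*(x - 7)) - 88/(3*(x - 10))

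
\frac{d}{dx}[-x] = -1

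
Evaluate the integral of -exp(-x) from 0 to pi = -1 + exp(-pi)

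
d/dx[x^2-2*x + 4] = 2*x - 2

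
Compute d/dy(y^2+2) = 2*y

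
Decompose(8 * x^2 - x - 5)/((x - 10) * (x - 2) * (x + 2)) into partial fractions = 29/(48*(x + 2)) - 25/(32*(x - 2)) + 785/(96*(x - 10))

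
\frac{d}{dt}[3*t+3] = 3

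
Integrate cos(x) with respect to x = sin(x) + C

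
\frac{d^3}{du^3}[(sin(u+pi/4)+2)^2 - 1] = -4*cos(2*u) - 4*cos(u + pi/4)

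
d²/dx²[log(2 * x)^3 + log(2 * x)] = (-3*log(x)^2 - 6*log(2)*log(x) + 6*log(x) - 3*log(2)^2 - 1 + 6*log(2))/x^2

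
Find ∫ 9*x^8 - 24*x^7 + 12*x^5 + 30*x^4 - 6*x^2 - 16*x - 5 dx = x^9 - 3*x^8 + 2*x^6 + 6*x^5 - 2*x^3 - 8*x^2 - 5*x + C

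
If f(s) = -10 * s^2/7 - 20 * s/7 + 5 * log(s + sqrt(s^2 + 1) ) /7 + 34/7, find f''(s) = (-80*s^6 - 80*s^5*sqrt(s^2 + 1) - 200*s^4 - 160*s^3*sqrt(s^2 + 1) - 135*s^2 - 65*s*sqrt(s^2 + 1) - 20)/(28*s^6 + 28*s^5*sqrt(s^2 + 1) + 63*s^4 + 49*s^3*sqrt(s^2 + 1) + 42*s^2 + 21*s*sqrt(s^2 + 1) + 7)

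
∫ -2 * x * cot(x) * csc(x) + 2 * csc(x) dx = 2*x*csc(x) + C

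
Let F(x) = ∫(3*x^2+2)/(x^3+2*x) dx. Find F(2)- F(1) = -log(3) + log(12)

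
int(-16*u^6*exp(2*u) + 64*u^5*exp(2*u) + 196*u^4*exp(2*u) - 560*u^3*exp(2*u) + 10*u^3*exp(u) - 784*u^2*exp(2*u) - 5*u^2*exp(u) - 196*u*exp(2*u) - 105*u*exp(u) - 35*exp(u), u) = u*(-2*u*(-2*u^2 + 7*u + 7)*exp(u) - 5)*(-2*u^2 + 7*u + 7)*exp(u) + C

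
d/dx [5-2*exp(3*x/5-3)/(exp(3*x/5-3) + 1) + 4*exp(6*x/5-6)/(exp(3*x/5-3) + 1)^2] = (-6*exp(3*x/5 - 3) + 18*exp(6*x/5 - 6))/(5*exp(-9)*exp(9*x/5) + 15*exp(-6)*exp(6*x/5) + 15*exp(-3)*exp(3*x/5) + 5)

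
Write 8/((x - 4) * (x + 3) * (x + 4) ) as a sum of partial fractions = 1/(x + 4) - 8/(7*(x + 3)) + 1/(7*(x - 4))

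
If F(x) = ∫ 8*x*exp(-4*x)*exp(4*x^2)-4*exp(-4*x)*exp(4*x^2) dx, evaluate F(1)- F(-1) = 1 - exp(8)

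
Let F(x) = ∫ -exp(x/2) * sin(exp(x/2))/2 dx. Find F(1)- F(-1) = -cos(exp(-1/2)) + cos(exp(1/2))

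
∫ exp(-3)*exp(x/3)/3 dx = exp(x/3 - 3) + C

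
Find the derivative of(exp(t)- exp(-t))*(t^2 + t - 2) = (t^2*exp(2*t) + t^2 + 3*t*exp(2*t) - t - exp(2*t) - 3)*exp(-t)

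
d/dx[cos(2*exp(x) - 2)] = -2*exp(x)*sin(2*exp(x) - 2)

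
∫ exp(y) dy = exp(y) + C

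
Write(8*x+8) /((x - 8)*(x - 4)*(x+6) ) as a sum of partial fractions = -2/(7*(x + 6)) - 1/(x - 4) + 9/(7*(x - 8))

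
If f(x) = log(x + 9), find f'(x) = 1/(x + 9)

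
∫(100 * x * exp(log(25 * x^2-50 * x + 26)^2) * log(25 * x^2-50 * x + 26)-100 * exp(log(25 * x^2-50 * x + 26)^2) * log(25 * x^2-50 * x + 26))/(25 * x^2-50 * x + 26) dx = exp(log(25*(x - 1)^2 + 1)^2) + C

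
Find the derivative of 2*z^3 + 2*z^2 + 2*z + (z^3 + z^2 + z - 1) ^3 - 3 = 9*z^8 + 24*z^7 + 42*z^6 + 24*z^5 - 24*z^3 + 4*z + 5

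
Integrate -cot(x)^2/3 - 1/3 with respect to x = cot(x)/3 + C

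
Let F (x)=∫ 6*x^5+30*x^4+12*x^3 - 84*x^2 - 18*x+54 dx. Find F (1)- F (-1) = 64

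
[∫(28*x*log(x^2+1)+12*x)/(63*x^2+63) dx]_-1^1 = 0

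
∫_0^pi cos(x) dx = 0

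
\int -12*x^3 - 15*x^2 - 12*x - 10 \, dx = -3*x^4 - 5*x^3 - 6*x^2 - 10*x + C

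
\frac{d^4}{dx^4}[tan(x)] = 24*tan(x)^5 + 40*tan(x)^3 + 16*tan(x)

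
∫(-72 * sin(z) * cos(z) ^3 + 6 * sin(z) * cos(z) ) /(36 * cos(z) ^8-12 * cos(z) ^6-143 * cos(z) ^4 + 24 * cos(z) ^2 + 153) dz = acot(-2*cos(z)^4 + cos(z)^2/3 + 4) + C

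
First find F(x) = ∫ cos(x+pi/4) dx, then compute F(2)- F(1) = -sin(pi/4 + 1) + sin(pi/4 + 2)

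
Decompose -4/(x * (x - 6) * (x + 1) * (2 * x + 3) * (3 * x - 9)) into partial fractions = -64/(1215*(2*x + 3)) + 1/(21*(x + 1)) + 1/(243*(x - 3)) - 2/(2835*(x - 6)) - 2/(81*x)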